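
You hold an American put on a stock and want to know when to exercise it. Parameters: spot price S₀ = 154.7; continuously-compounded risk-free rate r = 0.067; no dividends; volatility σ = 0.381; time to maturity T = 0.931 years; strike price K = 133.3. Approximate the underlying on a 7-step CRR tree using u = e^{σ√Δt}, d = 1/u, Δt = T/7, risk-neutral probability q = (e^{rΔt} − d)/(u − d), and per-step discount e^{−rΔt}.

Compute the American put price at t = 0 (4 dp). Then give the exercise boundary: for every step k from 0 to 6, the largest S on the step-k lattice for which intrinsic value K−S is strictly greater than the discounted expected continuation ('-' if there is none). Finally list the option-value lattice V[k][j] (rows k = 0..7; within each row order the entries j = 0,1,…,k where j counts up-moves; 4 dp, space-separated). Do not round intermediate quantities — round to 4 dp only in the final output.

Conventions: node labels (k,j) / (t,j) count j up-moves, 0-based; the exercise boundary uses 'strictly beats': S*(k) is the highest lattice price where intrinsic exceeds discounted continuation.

Δt=0.13300, u=1.14906, d=0.87027, q=0.49742, disc=e^(-rΔt)=0.99113
k=7 terminal: V=max(K-S,0) → 74.8100 56.0729 31.3334 0.0000 0.0000 0.0000 0.0000 0.0000
k=6: j=0 S=67.2087 intr=66.0913 cont=64.9087 V=66.0913[EX]; j=1 S=88.7388 intr=44.5612 cont=43.3786 V=44.5612[EX]; j=2 S=117.1661 intr=16.1339 cont=15.6077 V=16.1339[EX]; j=3 S=154.7000 intr=0.0000 cont=0.0000 V=0.0000[hold]; j=4 S=204.2578 intr=0.0000 cont=0.0000 V=0.0000[hold]; j=5 S=269.6913 intr=0.0000 cont=0.0000 V=0.0000[hold]; j=6 S=356.0862 intr=0.0000 cont=0.0000 V=0.0000[hold]  S*(6)=117.1661
k=5: j=0 S=77.2271 intr=56.0729 cont=54.8904 V=56.0729[EX]; j=1 S=101.9666 intr=31.3334 cont=30.1509 V=31.3334[EX]; j=2 S=134.6313 intr=0.0000 cont=8.0366 V=8.0366[hold]; j=3 S=177.7602 intr=0.0000 cont=0.0000 V=0.0000[hold]; j=4 S=234.7052 intr=0.0000 cont=0.0000 V=0.0000[hold]; j=5 S=309.8925 intr=0.0000 cont=0.0000 V=0.0000[hold]  S*(5)=101.9666
k=4: j=0 S=88.7388 intr=44.5612 cont=43.3786 V=44.5612[EX]; j=1 S=117.1661 intr=16.1339 cont=19.5698 V=19.5698[hold]; j=2 S=154.7000 intr=0.0000 cont=4.0031 V=4.0031[hold]; j=3 S=204.2578 intr=0.0000 cont=0.0000 V=0.0000[hold]; j=4 S=269.6913 intr=0.0000 cont=0.0000 V=0.0000[hold]  S*(4)=88.7388
k=3: j=0 S=101.9666 intr=31.3334 cont=31.8448 V=31.8448[hold]; j=1 S=134.6313 intr=0.0000 cont=11.7216 V=11.7216[hold]; j=2 S=177.7602 intr=0.0000 cont=1.9940 V=1.9940[hold]; j=3 S=234.7052 intr=0.0000 cont=0.0000 V=0.0000[hold]  S*(3)=-
k=2: j=0 S=117.1661 intr=16.1339 cont=21.6413 V=21.6413[hold]; j=1 S=154.7000 intr=0.0000 cont=6.8218 V=6.8218[hold]; j=2 S=204.2578 intr=0.0000 cont=0.9933 V=0.9933[hold]  S*(2)=-
k=1: j=0 S=134.6313 intr=0.0000 cont=14.1432 V=14.1432[hold]; j=1 S=177.7602 intr=0.0000 cont=3.8878 V=3.8878[hold]  S*(1)=-
k=0: j=0 S=154.7000 intr=0.0000 cont=8.9616 V=8.9616[hold]  S*(0)=-

price = 8.9616
boundary = - - - - 88.7388 101.9666 117.1661
tree:
8.9616
14.1432 3.8878
21.6413 6.8218 0.9933
31.8448 11.7216 1.9940 0.0000
44.5612 19.5698 4.0031 0.0000 0.0000
56.0729 31.3334 8.0366 0.0000 0.0000 0.0000
66.0913 44.5612 16.1339 0.0000 0.0000 0.0000 0.0000
74.8100 56.0729 31.3334 0.0000 0.0000 0.0000 0.0000 0.0000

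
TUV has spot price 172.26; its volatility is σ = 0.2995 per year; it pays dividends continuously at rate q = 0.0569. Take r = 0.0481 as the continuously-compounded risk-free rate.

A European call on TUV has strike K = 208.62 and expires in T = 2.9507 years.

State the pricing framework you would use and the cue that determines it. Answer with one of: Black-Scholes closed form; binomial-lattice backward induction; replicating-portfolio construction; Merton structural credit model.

Key observation: the strike-208.62 call on TUV is European-exercise on a continuously-modelled lognormal underlying, so its value is a single closed-form evaluation.

framework: Black-Scholes closed form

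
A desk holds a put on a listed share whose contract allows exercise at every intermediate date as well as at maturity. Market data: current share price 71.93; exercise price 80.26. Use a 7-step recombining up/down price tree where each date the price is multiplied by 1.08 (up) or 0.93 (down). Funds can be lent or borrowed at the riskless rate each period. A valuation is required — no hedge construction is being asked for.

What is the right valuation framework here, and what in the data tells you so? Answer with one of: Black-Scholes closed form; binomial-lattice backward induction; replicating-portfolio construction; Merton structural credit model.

Key observation: an American put (K = 80.26, S₀ = 71.93) on a 7-date tree has no closed form — the optimal stopping decision is embedded and must be resolved recursively from expiry.

framework: binomial-lattice backward induction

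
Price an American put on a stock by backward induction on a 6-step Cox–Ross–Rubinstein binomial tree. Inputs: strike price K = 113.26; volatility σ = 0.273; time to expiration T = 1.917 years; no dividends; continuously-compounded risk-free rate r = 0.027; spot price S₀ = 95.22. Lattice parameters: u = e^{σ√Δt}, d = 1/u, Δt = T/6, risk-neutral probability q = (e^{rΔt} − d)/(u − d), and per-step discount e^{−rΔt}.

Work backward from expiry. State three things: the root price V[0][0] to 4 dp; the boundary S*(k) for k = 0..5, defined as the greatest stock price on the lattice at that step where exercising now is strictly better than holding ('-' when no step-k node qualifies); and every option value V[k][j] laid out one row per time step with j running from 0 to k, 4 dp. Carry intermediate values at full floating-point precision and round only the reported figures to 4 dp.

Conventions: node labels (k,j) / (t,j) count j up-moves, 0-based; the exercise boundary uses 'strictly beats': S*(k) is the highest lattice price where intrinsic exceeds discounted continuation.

Δt=0.31950  u=1.16685  d=0.85701  q=0.48946  discount=0.99141
step 6 (expiry): payoffs max(K−S,0) = 75.5351 61.8957 43.3249 18.0400 0.0000 0.0000 0.0000
step 5: (k=5,j=0): S=44.0195, K−S=69.2405, hold=68.2677 ⇒ V=69.2405 exercise | (k=5,j=1): S=59.9347, K−S=53.3253, hold=52.3525 ⇒ V=53.3253 exercise | (k=5,j=2): S=81.6040, K−S=31.6560, hold=30.6831 ⇒ V=31.6560 exercise | (k=5,j=3): S=111.1079, K−S=2.1521, hold=9.1310 ⇒ V=9.1310 continue | (k=5,j=4): S=151.2788, K−S=0.0000, hold=0.0000 ⇒ V=0.0000 continue | (k=5,j=5): S=205.9734, K−S=0.0000, hold=0.0000 ⇒ V=0.0000 continue  boundary S*=81.6040
step 4: (k=4,j=0): S=51.3643, K−S=61.8957, hold=60.9228 ⇒ V=61.8957 exercise | (k=4,j=1): S=69.9351, K−S=43.3249, hold=42.3521 ⇒ V=43.3249 exercise | (k=4,j=2): S=95.2200, K−S=18.0400, hold=20.4537 ⇒ V=20.4537 continue | (k=4,j=3): S=129.6467, K−S=0.0000, hold=4.6217 ⇒ V=4.6217 continue | (k=4,j=4): S=176.5203, K−S=0.0000, hold=0.0000 ⇒ V=0.0000 continue  boundary S*=69.9351
step 3: (k=3,j=0): S=59.9347, K−S=53.3253, hold=52.3525 ⇒ V=53.3253 exercise | (k=3,j=1): S=81.6040, K−S=31.6560, hold=31.8544 ⇒ V=31.8544 continue | (k=3,j=2): S=111.1079, K−S=2.1521, hold=12.5955 ⇒ V=12.5955 continue | (k=3,j=3): S=151.2788, K−S=0.0000, hold=2.3393 ⇒ V=2.3393 continue  boundary S*=59.9347
step 2: (k=2,j=0): S=69.9351, K−S=43.3249, hold=42.4484 ⇒ V=43.3249 exercise | (k=2,j=1): S=95.2200, K−S=18.0400, hold=22.2353 ⇒ V=22.2353 continue | (k=2,j=2): S=129.6467, K−S=0.0000, hold=7.5104 ⇒ V=7.5104 continue  boundary S*=69.9351
step 1: (k=1,j=0): S=81.6040, K−S=31.6560, hold=32.7189 ⇒ V=32.7189 continue | (k=1,j=1): S=111.1079, K−S=2.1521, hold=14.8990 ⇒ V=14.8990 continue  boundary S*=-
step 0: (k=0,j=0): S=95.2200, K−S=18.0400, hold=23.7907 ⇒ V=23.7907 continue  boundary S*=-

price = 23.7907
boundary = - - 69.9351 59.9347 69.9351 81.6040
tree:
23.7907
32.7189 14.8990
43.3249 22.2353 7.5104
53.3253 31.8544 12.5955 2.3393
61.8957 43.3249 20.4537 4.6217 0.0000
69.2405 53.3253 31.6560 9.1310 0.0000 0.0000
75.5351 61.8957 43.3249 18.0400 0.0000 0.0000 0.0000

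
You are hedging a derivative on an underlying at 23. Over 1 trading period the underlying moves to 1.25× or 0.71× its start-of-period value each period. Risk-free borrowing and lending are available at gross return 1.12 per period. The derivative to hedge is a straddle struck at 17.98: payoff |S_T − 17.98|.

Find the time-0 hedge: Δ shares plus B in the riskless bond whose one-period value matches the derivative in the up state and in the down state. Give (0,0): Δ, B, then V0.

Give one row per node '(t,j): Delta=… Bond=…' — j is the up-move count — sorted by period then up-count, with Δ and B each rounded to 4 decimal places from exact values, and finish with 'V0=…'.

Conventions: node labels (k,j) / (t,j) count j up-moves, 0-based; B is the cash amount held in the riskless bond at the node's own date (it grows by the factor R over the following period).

(0,0): Delta=0.7343 Bond=-9.2331
V0=7.6558

Since d<R<u, set p* = (R−d)/(u−d) = 0.7593; price each node as the discounted p*-expectation of its children.
Terminal payoffs: V(1,0)=1.6500, V(1,1)=10.7700
Node (0,0) S=23.0000: V=(p*·10.7700+(1−p*)·1.6500)/1.12=7.6558; Δ=(10.7700−1.6500)/(28.7500−16.3300)=0.7343; B=V−Δ·S=-9.2331
Sanity check at the root: Δ(0,0)·S0 + B(0,0) reproduces V0 = 7.6558.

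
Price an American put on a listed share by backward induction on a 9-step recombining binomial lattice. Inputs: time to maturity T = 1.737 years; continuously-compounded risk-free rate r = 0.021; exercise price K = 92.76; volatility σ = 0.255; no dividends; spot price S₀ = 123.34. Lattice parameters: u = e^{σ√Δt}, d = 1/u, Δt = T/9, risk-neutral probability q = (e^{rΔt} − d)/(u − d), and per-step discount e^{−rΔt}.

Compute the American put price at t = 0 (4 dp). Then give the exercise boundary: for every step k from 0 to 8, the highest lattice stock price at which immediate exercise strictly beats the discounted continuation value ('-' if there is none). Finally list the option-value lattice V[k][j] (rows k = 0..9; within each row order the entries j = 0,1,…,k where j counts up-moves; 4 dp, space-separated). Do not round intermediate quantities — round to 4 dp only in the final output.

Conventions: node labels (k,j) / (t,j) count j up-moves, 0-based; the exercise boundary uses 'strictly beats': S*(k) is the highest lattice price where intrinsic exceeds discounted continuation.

price = 3.3470
boundary = - - - - - - 62.9782 70.4438 78.7943
tree:
3.3470
5.1670 1.4812
7.8071 2.4632 0.4719
11.4993 4.0306 0.8529 0.0793
16.4282 6.4669 1.5294 0.1562 0.0000
22.6189 10.1238 2.7160 0.3076 0.0000 0.0000
29.7818 15.3543 4.7661 0.6057 0.0000 0.0000 0.0000
36.4562 22.3162 8.2387 1.1928 0.0000 0.0000 0.0000 0.0000
42.4232 29.7818 13.9657 2.3488 0.0000 0.0000 0.0000 0.0000 0.0000
47.7578 36.4562 22.3162 4.6253 0.0000 0.0000 0.0000 0.0000 0.0000 0.0000

Δt=0.19300, u=1.11854, d=0.89402, q=0.49011, disc=e^(-rΔt)=0.99596
k=9 terminal: V=max(K-S,0) → 47.7578 36.4562 22.3162 4.6253 0.0000 0.0000 0.0000 0.0000 0.0000 0.0000
k=8: j=0 S=50.3368 intr=42.4232 cont=42.0480 V=42.4232[EX]; j=1 S=62.9782 intr=29.7818 cont=29.4066 V=29.7818[EX]; j=2 S=78.7943 intr=13.9657 cont=13.5905 V=13.9657[EX]; j=3 S=98.5824 intr=0.0000 cont=2.3488 V=2.3488[hold]; j=4 S=123.3400 intr=0.0000 cont=0.0000 V=0.0000[hold]; j=5 S=154.3151 intr=0.0000 cont=0.0000 V=0.0000[hold]; j=6 S=193.0692 intr=0.0000 cont=0.0000 V=0.0000[hold]; j=7 S=241.5559 intr=0.0000 cont=0.0000 V=0.0000[hold]; j=8 S=302.2193 intr=0.0000 cont=0.0000 V=0.0000[hold]  S*(8)=78.7943
k=7: j=0 S=56.3038 intr=36.4562 cont=36.0810 V=36.4562[EX]; j=1 S=70.4438 intr=22.3162 cont=21.9410 V=22.3162[EX]; j=2 S=88.1347 intr=4.6253 cont=8.2387 V=8.2387[hold]; j=3 S=110.2686 intr=0.0000 cont=1.1928 V=1.1928[hold]; j=4 S=137.9610 intr=0.0000 cont=0.0000 V=0.0000[hold]; j=5 S=172.6079 intr=0.0000 cont=0.0000 V=0.0000[hold]; j=6 S=215.9560 intr=0.0000 cont=0.0000 V=0.0000[hold]; j=7 S=270.1904 intr=0.0000 cont=0.0000 V=0.0000[hold]  S*(7)=70.4438
k=6: j=0 S=62.9782 intr=29.7818 cont=29.4066 V=29.7818[EX]; j=1 S=78.7943 intr=13.9657 cont=15.3543 V=15.3543[hold]; j=2 S=98.5824 intr=0.0000 cont=4.7661 V=4.7661[hold]; j=3 S=123.3400 intr=0.0000 cont=0.6057 V=0.6057[hold]; j=4 S=154.3151 intr=0.0000 cont=0.0000 V=0.0000[hold]; j=5 S=193.0692 intr=0.0000 cont=0.0000 V=0.0000[hold]; j=6 S=241.5559 intr=0.0000 cont=0.0000 V=0.0000[hold]  S*(6)=62.9782
k=5: j=0 S=70.4438 intr=22.3162 cont=22.6189 V=22.6189[hold]; j=1 S=88.1347 intr=4.6253 cont=10.1238 V=10.1238[hold]; j=2 S=110.2686 intr=0.0000 cont=2.7160 V=2.7160[hold]; j=3 S=137.9610 intr=0.0000 cont=0.3076 V=0.3076[hold]; j=4 S=172.6079 intr=0.0000 cont=0.0000 V=0.0000[hold]; j=5 S=215.9560 intr=0.0000 cont=0.0000 V=0.0000[hold]  S*(5)=-
k=4: j=0 S=78.7943 intr=13.9657 cont=16.4282 V=16.4282[hold]; j=1 S=98.5824 intr=0.0000 cont=6.4669 V=6.4669[hold]; j=2 S=123.3400 intr=0.0000 cont=1.5294 V=1.5294[hold]; j=3 S=154.3151 intr=0.0000 cont=0.1562 V=0.1562[hold]; j=4 S=193.0692 intr=0.0000 cont=0.0000 V=0.0000[hold]  S*(4)=-
k=3: j=0 S=88.1347 intr=4.6253 cont=11.4993 V=11.4993[hold]; j=1 S=110.2686 intr=0.0000 cont=4.0306 V=4.0306[hold]; j=2 S=137.9610 intr=0.0000 cont=0.8529 V=0.8529[hold]; j=3 S=172.6079 intr=0.0000 cont=0.0793 V=0.0793[hold]  S*(3)=-
k=2: j=0 S=98.5824 intr=0.0000 cont=7.8071 V=7.8071[hold]; j=1 S=123.3400 intr=0.0000 cont=2.4632 V=2.4632[hold]; j=2 S=154.3151 intr=0.0000 cont=0.4719 V=0.4719[hold]  S*(2)=-
k=1: j=0 S=110.2686 intr=0.0000 cont=5.1670 V=5.1670[hold]; j=1 S=137.9610 intr=0.0000 cont=1.4812 V=1.4812[hold]  S*(1)=-
k=0: j=0 S=123.3400 intr=0.0000 cont=3.3470 V=3.3470[hold]  S*(0)=-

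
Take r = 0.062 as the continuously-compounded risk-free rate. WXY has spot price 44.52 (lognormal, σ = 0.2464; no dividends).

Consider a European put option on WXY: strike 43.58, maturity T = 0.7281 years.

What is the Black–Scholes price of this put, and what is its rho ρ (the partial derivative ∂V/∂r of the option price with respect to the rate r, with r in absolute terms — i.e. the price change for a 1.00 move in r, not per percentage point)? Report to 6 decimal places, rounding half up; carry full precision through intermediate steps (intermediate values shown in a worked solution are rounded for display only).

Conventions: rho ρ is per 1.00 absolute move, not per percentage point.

σ√T = 0.2464·√0.7281 = 0.210250
d₁ = (ln(S/K) + (r+σ²/2)T) / (σ√T) = (ln(44.52/43.58) + (0.062+0.2464²/2)·0.7281) / 0.210250 = (0.021340 + 0.067245) / 0.210250 = 0.421331
d₂ = d₁ − σ√T = 0.421331 − 0.210250 = 0.211081
e^{−rT} = 0.955862
N(−d₁) = 0.336757,  N(−d₂) = 0.416412
Put price V = K·e^{−rT}·N(−d₂) − S·N(−d₁) = 17.346242 − 14.992403 = 2.353839
ρ = −K·T·e^{−rT}·N(−d₂) = -12.629799

price = 2.353839
ρ = -12.629799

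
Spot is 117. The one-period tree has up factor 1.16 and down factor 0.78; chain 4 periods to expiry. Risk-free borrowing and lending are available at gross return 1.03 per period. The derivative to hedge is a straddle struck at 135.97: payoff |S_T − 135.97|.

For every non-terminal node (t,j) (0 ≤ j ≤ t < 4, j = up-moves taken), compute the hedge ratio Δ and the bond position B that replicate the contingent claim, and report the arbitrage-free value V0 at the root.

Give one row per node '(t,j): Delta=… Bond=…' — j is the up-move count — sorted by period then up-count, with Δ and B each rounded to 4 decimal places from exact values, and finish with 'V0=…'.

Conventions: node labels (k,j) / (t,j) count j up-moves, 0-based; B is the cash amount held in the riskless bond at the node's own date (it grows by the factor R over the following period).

(0,0): Delta=-0.0680 Bond=41.5117
(1,0): Delta=-0.8476 Bond=113.8991
(1,1): Delta=0.2045 Bond=5.7633
(2,0): Delta=-1.0000 Bond=128.1648
(2,1): Delta=-0.7943 Bond=111.6747
(2,2): Delta=0.5538 Bond=-49.0479
(3,0): Delta=-1.0000 Bond=132.0097
(3,1): Delta=-1.0000 Bond=132.0097
(3,2): Delta=-0.7224 Bond=106.1929
(3,3): Delta=1.0000 Bond=-132.0097
V0=33.5510

Since d<R<u, set p* = (R−d)/(u−d) = 0.6579; price each node as the discounted p*-expectation of its children.
Payoffs at expiry: V(4,0)=92.6624, V(4,1)=71.5638, V(4,2)=40.1864, V(4,3)=6.4774, V(4,4)=75.8748
  t=3,j=0: stock 55.5226 → up 64.4062 (V=71.5638), down 43.3076 (V=92.6624). Price 76.4871; hedge Δ=-1.0000, bond B=132.0097.
  t=3,j=1: stock 82.5720 → up 95.7836 (V=40.1864), down 64.4062 (V=71.5638). Price 49.4377; hedge Δ=-1.0000, bond B=132.0097.
  t=3,j=2: stock 122.7995 → up 142.4474 (V=6.4774), down 95.7836 (V=40.1864). Price 17.4849; hedge Δ=-0.7224, bond B=106.1929.
  t=3,j=3: stock 182.6248 → up 211.8448 (V=75.8748), down 142.4474 (V=6.4774). Price 50.6151; hedge Δ=1.0000, bond B=-132.0097.
  t=2,j=0: stock 71.1828 → up 82.5720 (V=49.4377), down 55.5226 (V=76.4871). Price 56.9820; hedge Δ=-1.0000, bond B=128.1648.
  t=2,j=1: stock 105.8616 → up 122.7995 (V=17.4849), down 82.5720 (V=49.4377). Price 27.5884; hedge Δ=-0.7943, bond B=111.6747.
  t=2,j=2: stock 157.4352 → up 182.6248 (V=50.6151), down 122.7995 (V=17.4849). Price 38.1370; hedge Δ=0.5538, bond B=-49.0479.
  t=1,j=0: stock 91.2600 → up 105.8616 (V=27.5884), down 71.1828 (V=56.9820). Price 36.5477; hedge Δ=-0.8476, bond B=113.8991.
  t=1,j=1: stock 135.7200 → up 157.4352 (V=38.1370), down 105.8616 (V=27.5884). Price 33.5226; hedge Δ=0.2045, bond B=5.7633.
  t=0,j=0: stock 117.0000 → up 135.7200 (V=33.5226), down 91.2600 (V=36.5477). Price 33.5510; hedge Δ=-0.0680, bond B=41.5117.
Check: Δ(0,0)·S0 + B(0,0) = 33.5510 = V0.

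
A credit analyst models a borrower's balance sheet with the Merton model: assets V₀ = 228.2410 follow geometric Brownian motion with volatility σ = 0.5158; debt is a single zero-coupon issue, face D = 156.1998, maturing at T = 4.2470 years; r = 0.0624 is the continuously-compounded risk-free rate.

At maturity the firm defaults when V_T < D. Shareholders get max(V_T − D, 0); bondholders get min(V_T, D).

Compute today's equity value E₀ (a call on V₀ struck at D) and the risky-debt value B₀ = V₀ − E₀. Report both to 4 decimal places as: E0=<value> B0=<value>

Work the structural quantities from V₀ = 228.2410 against face 156.1998:
d₁ = [ln(V₀/D) + (r + σ²/2)T] / (σ√T)
   = [ln(228.2410/156.1998) + (0.0624 + 0.5·0.5158²)·4.2470] / (0.5158·√4.2470)
   = [0.379266 + 0.829969] / 1.062974 = 1.137597
d₂ = d₁ − σ√T = 1.137597 − 1.062974 = 0.074623
N(d₁) = 0.872356,  N(d₂) = 0.529743,  e^(−rT) = 0.767196
E₀ = V₀·N(d₁) − D·e^(−rT)·N(d₂)
   = 228.2410·0.872356 − 156.1998·0.767196·0.529743 = 135.625115
B₀ = V₀ − E₀ = 228.2410 − 135.625115 = 92.615885

E0=135.6251 B0=92.6159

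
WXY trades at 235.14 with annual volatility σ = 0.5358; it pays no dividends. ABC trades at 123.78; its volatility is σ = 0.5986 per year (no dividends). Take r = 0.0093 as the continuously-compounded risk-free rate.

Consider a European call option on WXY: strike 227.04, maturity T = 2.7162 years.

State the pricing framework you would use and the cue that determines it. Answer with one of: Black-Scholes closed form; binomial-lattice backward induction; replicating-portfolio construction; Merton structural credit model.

Key observation: with WXY following a GBM at constant σ and r, the European call struck at 227.04 prices in closed form — nothing here needs a stepwise model or a balance sheet.

framework: Black-Scholes closed form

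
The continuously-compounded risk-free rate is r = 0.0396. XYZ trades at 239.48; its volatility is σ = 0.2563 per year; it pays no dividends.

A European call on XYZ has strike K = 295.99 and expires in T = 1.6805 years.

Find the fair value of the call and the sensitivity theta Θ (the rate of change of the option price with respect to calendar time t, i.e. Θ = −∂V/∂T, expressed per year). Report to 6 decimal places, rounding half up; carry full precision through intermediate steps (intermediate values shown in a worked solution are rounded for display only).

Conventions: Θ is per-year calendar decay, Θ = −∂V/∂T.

price = 18.512375
Θ = -12.098398

σ√T = 0.2563·√1.6805 = 0.332252
d₁ = (ln(S/K) + (r+σ²/2)T) / (σ√T) = (ln(239.48/295.99) + (0.0396+0.2563²/2)·1.6805) / 0.332252 = (-0.211856 + 0.121744) / 0.332252 = -0.271216
d₂ = d₁ − σ√T = -0.271216 − 0.332252 = -0.603468
e^{−rT} = 0.935618
N(d₁) = 0.393112,  N(d₂) = 0.273099
Call price V = S·N(d₁) − K·e^{−rT}·N(d₂) = 94.142546 − 75.630170 = 18.512375
φ(d₁) = (1/√(2π))·e^{−d₁²/2} = 0.384536
Θ = −S·φ(d₁)·σ/(2√T) − r·K·e^{−rT}·N(d₂) = −9.103443 − 2.994955 = -12.098398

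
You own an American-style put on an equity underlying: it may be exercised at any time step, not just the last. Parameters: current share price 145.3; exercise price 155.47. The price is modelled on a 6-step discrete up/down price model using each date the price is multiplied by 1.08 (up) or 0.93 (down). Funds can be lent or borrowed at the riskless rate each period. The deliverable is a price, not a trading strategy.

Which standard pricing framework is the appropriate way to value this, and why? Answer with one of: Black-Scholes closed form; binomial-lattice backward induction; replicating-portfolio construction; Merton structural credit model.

Key observation: the put (strike 155.47 on spot 145.3) is American-style on a 6-step discrete price model, so the early-exercise decision at every node requires stepwise backward valuation — a closed form cannot price the exercise right.

framework: binomial-lattice backward induction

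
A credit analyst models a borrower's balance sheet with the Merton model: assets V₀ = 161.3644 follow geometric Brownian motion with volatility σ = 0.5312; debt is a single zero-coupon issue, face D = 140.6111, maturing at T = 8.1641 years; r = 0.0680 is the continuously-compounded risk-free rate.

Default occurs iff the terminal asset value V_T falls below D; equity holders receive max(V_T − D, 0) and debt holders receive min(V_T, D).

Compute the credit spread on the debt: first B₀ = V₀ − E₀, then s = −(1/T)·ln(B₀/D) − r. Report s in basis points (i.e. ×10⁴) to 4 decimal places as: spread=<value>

spread=614.8883

With assets at 161.3644 and a single debt payment of 140.6111 at 8.1641 years:
d₁ = [ln(V₀/D) + (r + σ²/2)T] / (σ√T)
   = [ln(161.3644/140.6111) + (0.0680 + 0.5·0.5312²)·8.1641] / (0.5312·√8.1641)
   = [0.137667 + 1.707005] / 1.517792 = 1.215366
d₂ = d₁ − σ√T = 1.215366 − 1.517792 = -0.302426
N(d₁) = 0.887887,  N(d₂) = 0.381164,  e^(−rT) = 0.573981
E₀ = V₀·N(d₁) − D·e^(−rT)·N(d₂)
   = 161.3644·0.887887 − 140.6111·0.573981·0.381164 = 112.510305
B₀ = V₀ − E₀ = 161.3644 − 112.510305 = 48.854095
spread = −(1/T)·ln(B₀/D) − r = −(1/8.1641)·ln(48.854095/140.6111) − 0.0680 = 0.06148883
in basis points: 0.06148883 × 10⁴ = 614.8883 bp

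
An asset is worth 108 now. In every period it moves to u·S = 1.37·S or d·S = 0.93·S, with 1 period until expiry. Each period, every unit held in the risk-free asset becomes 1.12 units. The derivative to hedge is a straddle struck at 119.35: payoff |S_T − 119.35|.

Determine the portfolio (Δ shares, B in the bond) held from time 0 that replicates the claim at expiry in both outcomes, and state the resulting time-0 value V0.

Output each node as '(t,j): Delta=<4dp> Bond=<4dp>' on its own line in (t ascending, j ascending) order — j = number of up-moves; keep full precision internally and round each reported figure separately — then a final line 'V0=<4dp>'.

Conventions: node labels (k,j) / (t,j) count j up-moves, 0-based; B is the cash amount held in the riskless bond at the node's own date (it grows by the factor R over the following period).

(0,0): Delta=0.2041 Bond=-1.4217
V0=20.6238

Risk-neutral probability p* = (R−d)/(u−d) = (1.12−0.93)/(1.37−0.93) = 0.4318.
At maturity the claim pays: V(1,0)=18.9100, V(1,1)=28.6100
  t=0,j=0: stock 108.0000 → up 147.9600 (V=28.6100), down 100.4400 (V=18.9100). Price 20.6238; hedge Δ=0.2041, bond B=-1.4217.
As a check, the time-0 holding Δ(0,0)·S0 + B(0,0) comes to 20.6238 — exactly V0.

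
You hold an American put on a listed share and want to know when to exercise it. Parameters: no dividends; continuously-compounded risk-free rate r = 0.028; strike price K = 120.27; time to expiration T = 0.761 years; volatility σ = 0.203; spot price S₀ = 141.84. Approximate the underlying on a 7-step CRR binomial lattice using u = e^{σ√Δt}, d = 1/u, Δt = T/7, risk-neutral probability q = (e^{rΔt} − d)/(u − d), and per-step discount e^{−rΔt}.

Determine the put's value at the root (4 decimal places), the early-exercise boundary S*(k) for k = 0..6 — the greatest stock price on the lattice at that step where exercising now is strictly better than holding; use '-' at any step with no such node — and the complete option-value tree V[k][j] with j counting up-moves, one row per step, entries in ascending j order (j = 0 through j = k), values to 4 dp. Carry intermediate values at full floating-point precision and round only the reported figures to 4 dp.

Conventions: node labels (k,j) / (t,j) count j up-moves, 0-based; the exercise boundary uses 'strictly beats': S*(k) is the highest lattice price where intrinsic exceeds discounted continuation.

Δt=0.10871, u=1.06922, d=0.93526, q=0.50603, disc=e^(-rΔt)=0.99696
k=7 terminal: V=max(K-S,0) → 31.4893 18.7724 4.2339 0.0000 0.0000 0.0000 0.0000 0.0000
k=6: j=0 S=94.9265 intr=25.3435 cont=24.9780 V=25.3435[EX]; j=1 S=108.5237 intr=11.7463 cont=11.3808 V=11.7463[EX]; j=2 S=124.0685 intr=0.0000 cont=2.0851 V=2.0851[hold]; j=3 S=141.8400 intr=0.0000 cont=0.0000 V=0.0000[hold]; j=4 S=162.1571 intr=0.0000 cont=0.0000 V=0.0000[hold]; j=5 S=185.3843 intr=0.0000 cont=0.0000 V=0.0000[hold]; j=6 S=211.9386 intr=0.0000 cont=0.0000 V=0.0000[hold]  S*(6)=108.5237
k=5: j=0 S=101.4976 intr=18.7724 cont=18.4068 V=18.7724[EX]; j=1 S=116.0361 intr=4.2339 cont=6.8366 V=6.8366[hold]; j=2 S=132.6570 intr=0.0000 cont=1.0268 V=1.0268[hold]; j=3 S=151.6587 intr=0.0000 cont=0.0000 V=0.0000[hold]; j=4 S=173.3822 intr=0.0000 cont=0.0000 V=0.0000[hold]; j=5 S=198.2173 intr=0.0000 cont=0.0000 V=0.0000[hold]  S*(5)=101.4976
k=4: j=0 S=108.5237 intr=11.7463 cont=12.6938 V=12.6938[hold]; j=1 S=124.0685 intr=0.0000 cont=3.8848 V=3.8848[hold]; j=2 S=141.8400 intr=0.0000 cont=0.5057 V=0.5057[hold]; j=3 S=162.1571 intr=0.0000 cont=0.0000 V=0.0000[hold]; j=4 S=185.3843 intr=0.0000 cont=0.0000 V=0.0000[hold]  S*(4)=-
k=3: j=0 S=116.0361 intr=4.2339 cont=8.2112 V=8.2112[hold]; j=1 S=132.6570 intr=0.0000 cont=2.1683 V=2.1683[hold]; j=2 S=151.6587 intr=0.0000 cont=0.2490 V=0.2490[hold]; j=3 S=173.3822 intr=0.0000 cont=0.0000 V=0.0000[hold]  S*(3)=-
k=2: j=0 S=124.0685 intr=0.0000 cont=5.1376 V=5.1376[hold]; j=1 S=141.8400 intr=0.0000 cont=1.1934 V=1.1934[hold]; j=2 S=162.1571 intr=0.0000 cont=0.1226 V=0.1226[hold]  S*(2)=-
k=1: j=0 S=132.6570 intr=0.0000 cont=3.1322 V=3.1322[hold]; j=1 S=151.6587 intr=0.0000 cont=0.6496 V=0.6496[hold]  S*(1)=-
k=0: j=0 S=141.8400 intr=0.0000 cont=1.8702 V=1.8702[hold]  S*(0)=-

price = 1.8702
boundary = - - - - - 101.4976 108.5237
tree:
1.8702
3.1322 0.6496
5.1376 1.1934 0.1226
8.2112 2.1683 0.2490 0.0000
12.6938 3.8848 0.5057 0.0000 0.0000
18.7724 6.8366 1.0268 0.0000 0.0000 0.0000
25.3435 11.7463 2.0851 0.0000 0.0000 0.0000 0.0000
31.4893 18.7724 4.2339 0.0000 0.0000 0.0000 0.0000 0.0000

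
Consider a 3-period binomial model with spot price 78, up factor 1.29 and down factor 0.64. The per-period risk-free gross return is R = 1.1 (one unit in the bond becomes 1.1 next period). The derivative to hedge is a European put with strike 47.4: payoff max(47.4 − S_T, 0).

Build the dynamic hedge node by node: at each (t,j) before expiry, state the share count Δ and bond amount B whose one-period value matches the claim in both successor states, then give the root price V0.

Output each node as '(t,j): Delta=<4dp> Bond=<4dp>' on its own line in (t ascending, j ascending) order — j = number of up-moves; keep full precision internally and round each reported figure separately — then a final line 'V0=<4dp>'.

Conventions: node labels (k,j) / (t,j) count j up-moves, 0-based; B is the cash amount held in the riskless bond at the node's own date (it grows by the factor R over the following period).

Arbitrage-free pricing uses the up-move probability p* = (R−d)/(u−d) = 0.7077, discounting each step at R = 1.1.
Payoffs at expiry: V(3,0)=26.9528, V(3,1)=6.1860, V(3,2)=0.0000, V(3,3)=0.0000
Node (2,0) S=31.9488: V=(p*·6.1860+(1−p*)·26.9528)/1.1=11.1421; Δ=(6.1860−26.9528)/(41.2140−20.4472)=-1.0000; B=V−Δ·S=43.0909
Node (2,1) S=64.3968: V=(p*·0.0000+(1−p*)·6.1860)/1.1=1.6438; Δ=(0.0000−6.1860)/(83.0719−41.2140)=-0.1478; B=V−Δ·S=11.1608
Node (2,2) S=129.7998: V=(p*·0.0000+(1−p*)·0.0000)/1.1=0.0000; Δ=(0.0000−0.0000)/(167.4417−83.0719)=0.0000; B=V−Δ·S=0.0000
Node (1,0) S=49.9200: V=(p*·1.6438+(1−p*)·11.1421)/1.1=4.0184; Δ=(1.6438−11.1421)/(64.3968−31.9488)=-0.2927; B=V−Δ·S=18.6311
Node (1,1) S=100.6200: V=(p*·0.0000+(1−p*)·1.6438)/1.1=0.4368; Δ=(0.0000−1.6438)/(129.7998−64.3968)=-0.0251; B=V−Δ·S=2.9658
Node (0,0) S=78.0000: V=(p*·0.4368+(1−p*)·4.0184)/1.1=1.3489; Δ=(0.4368−4.0184)/(100.6200−49.9200)=-0.0706; B=V−Δ·S=6.8590
As a check, the time-0 holding Δ(0,0)·S0 + B(0,0) comes to 1.3489 — exactly V0.

(0,0): Delta=-0.0706 Bond=6.8590
(1,0): Delta=-0.2927 Bond=18.6311
(1,1): Delta=-0.0251 Bond=2.9658
(2,0): Delta=-1.0000 Bond=43.0909
(2,1): Delta=-0.1478 Bond=11.1608
(2,2): Delta=0.0000 Bond=0.0000
V0=1.3489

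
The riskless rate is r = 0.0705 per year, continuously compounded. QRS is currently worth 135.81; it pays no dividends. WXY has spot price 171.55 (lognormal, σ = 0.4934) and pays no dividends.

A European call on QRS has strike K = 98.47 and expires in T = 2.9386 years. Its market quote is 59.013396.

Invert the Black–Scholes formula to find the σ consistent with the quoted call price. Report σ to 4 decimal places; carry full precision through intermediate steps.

sigma = 0.2770

At σ = 0.2770 the Black–Scholes value reproduces the quote:
σ√T = 0.277·√2.9386 = 0.474843
d₁ = (ln(S/K) + (r+σ²/2)T) / (σ√T) = (ln(135.81/98.47) + (0.0705+0.277²/2)·2.9386) / 0.474843 = (0.321505 + 0.319909) / 0.474843 = 1.350792
d₂ = d₁ − σ√T = 1.350792 − 0.474843 = 0.875949
e^{−rT} = 0.812880
N(d₁) = 0.911619,  N(d₂) = 0.809471
V = S·N(d₁) − K·e^{−rT}·N(d₂) = 123.806974 − 64.793579 = 59.013396 (equal to the quote); since ∂V/∂σ > 0 for all σ, the implied volatility is unique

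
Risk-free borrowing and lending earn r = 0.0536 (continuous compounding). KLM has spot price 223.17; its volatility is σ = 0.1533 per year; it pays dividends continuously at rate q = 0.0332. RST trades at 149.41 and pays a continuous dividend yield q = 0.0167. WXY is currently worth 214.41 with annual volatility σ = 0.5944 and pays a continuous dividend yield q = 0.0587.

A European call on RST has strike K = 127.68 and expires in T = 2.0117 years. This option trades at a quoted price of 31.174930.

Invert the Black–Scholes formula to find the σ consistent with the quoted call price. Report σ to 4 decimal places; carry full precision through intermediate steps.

sigma = 0.1343

At σ = 0.1343 the Black–Scholes value reproduces the quote:
σ√T = 0.1343·√2.0117 = 0.190484
d₁ = (ln(S/K) + (r−q+σ²/2)T) / (σ√T) = (ln(149.41/127.68) + (0.0536−0.0167+0.1343²/2)·2.0117) / 0.190484 = (0.157167 + 0.092374) / 0.190484 = 1.310038
d₂ = d₁ − σ√T = 1.310038 − 0.190484 = 1.119555
e^{−rT} = 0.897783
e^{−qT} = 0.966963
N(d₁) = 0.904909,  N(d₂) = 0.868548
V = S·e^{−qT}·N(d₁) − K·e^{−rT}·N(d₂) = 130.735659 − 99.560729 = 31.174930 (equal to the quote); since ∂V/∂σ > 0 for all σ, the implied volatility is unique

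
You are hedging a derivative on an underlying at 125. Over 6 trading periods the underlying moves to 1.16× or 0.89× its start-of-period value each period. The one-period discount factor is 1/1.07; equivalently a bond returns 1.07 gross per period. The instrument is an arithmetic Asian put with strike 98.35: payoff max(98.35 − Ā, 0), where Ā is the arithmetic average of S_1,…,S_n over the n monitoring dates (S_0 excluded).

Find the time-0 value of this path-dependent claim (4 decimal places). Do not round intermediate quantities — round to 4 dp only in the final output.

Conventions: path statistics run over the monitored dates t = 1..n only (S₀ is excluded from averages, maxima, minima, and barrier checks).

No-arbitrage gives p* = (R−d)/(u−d) = 0.6667: enumerate every path, weight its payoff by its p*-probability, and discount by R^6.
Enumerate all 2^6 = 64 price paths (U = up ×1.16, D = down ×0.89); each path with k up-moves has probability p*^k·(1−p*)^(6−k).
DDDDDD: Ā=84.7891, payoff=13.5609, prob=0.001372
UDDDDD: Ā=110.5117, payoff=0.0000, prob=0.002743
DUDDDD: Ā=104.8867, payoff=0.0000, prob=0.002743
UUDDDD: Ā=136.7062, payoff=0.0000, prob=0.005487
DDUDDD: Ā=99.8804, payoff=0.0000, prob=0.002743
UDUDDD: Ā=130.1812, payoff=0.0000, prob=0.005487
DUUDDD: Ā=124.5562, payoff=0.0000, prob=0.005487
UUUDDD: Ā=162.3430, payoff=0.0000, prob=0.010974
DDDUDD: Ā=95.4249, payoff=2.9251, prob=0.002743
UDDUDD: Ā=124.3740, payoff=0.0000, prob=0.005487
DUDUDD: Ā=118.7490, payoff=0.0000, prob=0.005487
UUDUDD: Ā=154.7740, payoff=0.0000, prob=0.010974
DDUUDD: Ā=113.7427, payoff=0.0000, prob=0.005487
UDUUDD: Ā=148.2490, payoff=0.0000, prob=0.010974
DUUUDD: Ā=142.6240, payoff=0.0000, prob=0.010974
UUUUDD: Ā=185.8919, payoff=0.0000, prob=0.021948
DDDDUD: Ā=91.4594, payoff=6.8906, prob=0.002743
UDDDUD: Ā=119.2055, payoff=0.0000, prob=0.005487
DUDDUD: Ā=113.5805, payoff=0.0000, prob=0.005487
UUDDUD: Ā=148.0376, payoff=0.0000, prob=0.010974
DDUDUD: Ā=108.5743, payoff=0.0000, prob=0.005487
UDUDUD: Ā=141.5126, payoff=0.0000, prob=0.010974
DUUDUD: Ā=135.8876, payoff=0.0000, prob=0.010974
UUUDUD: Ā=177.1119, payoff=0.0000, prob=0.021948
DDDUUD: Ā=104.1187, payoff=0.0000, prob=0.005487
UDDUUD: Ā=135.7053, payoff=0.0000, prob=0.010974
DUDUUD: Ā=130.0803, payoff=0.0000, prob=0.010974
UUDUUD: Ā=169.5429, payoff=0.0000, prob=0.021948
DDUUUD: Ā=125.0741, payoff=0.0000, prob=0.010974
UDUUUD: Ā=163.0179, payoff=0.0000, prob=0.021948
DUUUUD: Ā=157.3929, payoff=0.0000, prob=0.021948
UUUUUD: Ā=205.1413, payoff=0.0000, prob=0.043896
DDDDDU: Ā=87.9302, payoff=10.4198, prob=0.002743
UDDDDU: Ā=114.6056, payoff=0.0000, prob=0.005487
DUDDDU: Ā=108.9806, payoff=0.0000, prob=0.005487
UUDDDU: Ā=142.0422, payoff=0.0000, prob=0.010974
DDUDDU: Ā=103.9744, payoff=0.0000, prob=0.005487
UDUDDU: Ā=135.5172, payoff=0.0000, prob=0.010974
DUUDDU: Ā=129.8922, payoff=0.0000, prob=0.010974
UUUDDU: Ā=169.2976, payoff=0.0000, prob=0.021948
DDDUDU: Ā=99.5188, payoff=0.0000, prob=0.005487
UDDUDU: Ā=129.7099, payoff=0.0000, prob=0.010974
DUDUDU: Ā=124.0849, payoff=0.0000, prob=0.010974
UUDUDU: Ā=161.7286, payoff=0.0000, prob=0.021948
DDUUDU: Ā=119.0787, payoff=0.0000, prob=0.010974
UDUUDU: Ā=155.2036, payoff=0.0000, prob=0.021948
DUUUDU: Ā=149.5786, payoff=0.0000, prob=0.021948
UUUUDU: Ā=194.9564, payoff=0.0000, prob=0.043896
DDDDUU: Ā=95.5534, payoff=2.7966, prob=0.005487
UDDDUU: Ā=124.5415, payoff=0.0000, prob=0.010974
DUDDUU: Ā=118.9165, payoff=0.0000, prob=0.010974
UUDDUU: Ā=154.9922, payoff=0.0000, prob=0.021948
DDUDUU: Ā=113.9102, payoff=0.0000, prob=0.010974
UDUDUU: Ā=148.4672, payoff=0.0000, prob=0.021948
DUUDUU: Ā=142.8422, payoff=0.0000, prob=0.021948
UUUDUU: Ā=186.1764, payoff=0.0000, prob=0.043896
DDDUUU: Ā=109.4546, payoff=0.0000, prob=0.010974
UDDUUU: Ā=142.6600, payoff=0.0000, prob=0.021948
DUDUUU: Ā=137.0350, payoff=0.0000, prob=0.021948
UUDUUU: Ā=178.6074, payoff=0.0000, prob=0.043896
DDUUUU: Ā=132.0287, payoff=0.0000, prob=0.021948
UDUUUU: Ā=172.0824, payoff=0.0000, prob=0.043896
DUUUUU: Ā=166.4574, payoff=0.0000, prob=0.043896
UUUUUU: Ā=216.9557, payoff=0.0000, prob=0.087791
Price = Σ prob·payoff / R^6 = 0.089463 / 1.500730 = 0.0596

price = 0.0596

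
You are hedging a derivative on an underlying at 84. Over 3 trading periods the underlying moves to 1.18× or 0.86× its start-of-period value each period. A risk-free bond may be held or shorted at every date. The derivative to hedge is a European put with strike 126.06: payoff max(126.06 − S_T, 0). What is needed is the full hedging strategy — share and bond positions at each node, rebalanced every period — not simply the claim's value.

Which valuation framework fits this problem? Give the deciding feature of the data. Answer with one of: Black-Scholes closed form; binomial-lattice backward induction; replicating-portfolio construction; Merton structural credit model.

Key observation: a price alone would not answer the question — the per-node share/bond construction on the spot-84, 1.18/0.86 tree is required, and only the replicating-portfolio method yields it.

framework: replicating-portfolio construction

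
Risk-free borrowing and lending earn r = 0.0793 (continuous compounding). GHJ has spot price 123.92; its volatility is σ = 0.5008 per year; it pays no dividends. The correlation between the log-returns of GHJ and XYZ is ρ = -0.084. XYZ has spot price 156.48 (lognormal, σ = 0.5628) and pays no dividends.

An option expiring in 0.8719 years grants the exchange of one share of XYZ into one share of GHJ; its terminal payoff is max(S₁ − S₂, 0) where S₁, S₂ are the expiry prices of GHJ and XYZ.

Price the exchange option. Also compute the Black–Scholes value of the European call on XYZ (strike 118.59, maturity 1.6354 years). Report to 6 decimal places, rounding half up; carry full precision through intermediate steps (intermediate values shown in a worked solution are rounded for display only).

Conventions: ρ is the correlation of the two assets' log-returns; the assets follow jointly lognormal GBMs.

σ_eff = √(σ₁² + σ₂² − 2ρσ₁σ₂) = √(0.5008² + 0.5628² − 2·-0.084·0.5008·0.5628) = 0.784153
d₁ = (ln(S₁/S₂) + (q₂ − q₁ + σ_eff²/2)T) / (σ_eff√T) = (ln(123.92/156.48) + (0.0 − 0.0 + 0.307448)·0.8719) / 0.732207 = 0.047489
d₂ = d₁ − σ_eff√T = 0.047489 − 0.732207 = -0.684718
N(d₁) = 0.518938,  N(d₂) = 0.246761
V = S₁·e^{−q₁T}·N(d₁) − S₂·e^{−q₂T}·N(d₂) = 64.306816 − 38.613136 = 25.693680
[vanilla: XYZ call K=118.59]
σ√T = 0.5628·√1.6354 = 0.719724
d₁ = (ln(S/K) + (r+σ²/2)T) / (σ√T) = (ln(156.48/118.59) + (0.0793+0.5628²/2)·1.6354) / 0.719724 = (0.277256 + 0.388689) / 0.719724 = 0.925278
d₂ = d₁ − σ√T = 0.925278 − 0.719724 = 0.205554
e^{−rT} = 0.878370
N(d₁) = 0.822589,  N(d₂) = 0.581430
price = S·N(d₁) − K·e^{−rT}·N(d₂) = 128.718766 − 60.565202 = 68.153564

exchange price = 25.693680
price(XYZ call K=118.59) = 68.153564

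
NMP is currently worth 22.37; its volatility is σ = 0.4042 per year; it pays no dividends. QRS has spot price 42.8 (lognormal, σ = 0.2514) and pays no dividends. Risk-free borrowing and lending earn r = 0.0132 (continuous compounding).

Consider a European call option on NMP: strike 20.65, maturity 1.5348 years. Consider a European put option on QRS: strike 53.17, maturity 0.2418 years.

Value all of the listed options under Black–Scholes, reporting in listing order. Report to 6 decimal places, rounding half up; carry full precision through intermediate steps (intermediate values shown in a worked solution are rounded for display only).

[NMP call K=20.65]
σ√T = 0.4042·√1.5348 = 0.500751
d₁ = (ln(S/K) + (r+σ²/2)T) / (σ√T) = (ln(22.37/20.65) + (0.0132+0.4042²/2)·1.5348) / 0.500751 = (0.080005 + 0.145635) / 0.500751 = 0.450604
d₂ = d₁ − σ√T = 0.450604 − 0.500751 = -0.050147
e^{−rT} = 0.979944
N(d₁) = 0.673863,  N(d₂) = 0.480003
price = S·N(d₁) − K·e^{−rT}·N(d₂) = 15.074308 − 9.713263 = 5.361045
[QRS put K=53.17]
σ√T = 0.2514·√0.2418 = 0.123621
d₁ = (ln(S/K) + (r+σ²/2)T) / (σ√T) = (ln(42.8/53.17) + (0.0132+0.2514²/2)·0.2418) / 0.123621 = (-0.216956 + 0.010833) / 0.123621 = -1.667377
d₂ = d₁ − σ√T = -1.667377 − 0.123621 = -1.790998
e^{−rT} = 0.996813
N(−d₁) = 0.952280,  N(−d₂) = 0.963353
price = K·e^{−rT}·N(−d₂) − S·N(−d₁) = 51.058264 − 40.757595 = 10.300669

price(NMP call K=20.65) = 5.361045
price(QRS put K=53.17) = 10.300669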